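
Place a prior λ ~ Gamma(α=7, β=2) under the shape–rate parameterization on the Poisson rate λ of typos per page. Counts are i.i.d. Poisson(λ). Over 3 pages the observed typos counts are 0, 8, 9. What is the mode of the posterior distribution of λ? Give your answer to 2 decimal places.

Σxᵢ = 0+8+9 = 17, with n = 3.
Posterior ∝ λ^6e^(−2λ) · λ^17e^(−3λ) = λ^23e^(−5λ), i.e. Gamma(shape=24, rate=5).
The mode of a Gamma(a, b) with a ≥ 1 (shape–rate) is (a−1)/b = 23/5 ≈ 4.60.

λ̂_MAP = 4.60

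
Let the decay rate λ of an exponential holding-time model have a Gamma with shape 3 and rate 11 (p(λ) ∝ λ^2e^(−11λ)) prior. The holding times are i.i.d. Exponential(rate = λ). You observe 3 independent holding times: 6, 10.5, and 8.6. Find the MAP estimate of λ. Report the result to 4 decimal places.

The Exponential(rate=λ) likelihood is ∝ λ^n e^(−λΣtᵢ). Here n = 3 and Σtᵢ = 6 + 10.5 + 8.6 = 25.1.
Posterior ∝ λ^2e^(−11λ) · λ^3e^(−25.1λ) = λ^5e^(−36.1λ), i.e. Gamma(6, 36.1).
Mode = (a−1)/b = 5/36.1 ≈ 0.1385.

λ̂_MAP = 0.1385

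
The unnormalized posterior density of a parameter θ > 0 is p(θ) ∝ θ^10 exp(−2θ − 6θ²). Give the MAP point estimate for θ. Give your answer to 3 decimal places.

ℓ'(θ) = 10/θ − 2 − 12θ. Setting this to zero and multiplying by θ: 12θ² + 2θ − 10 = 0.
θ = (−2 + √(2² + 4·12·10)) / (2·12) = (−2 + √484) / 24 = (−2 + 22)/24 = 5/6.
ℓ''(θ) = −10/θ² − 12 < 0, confirming a maximum.

θ̂_MAP = 0.833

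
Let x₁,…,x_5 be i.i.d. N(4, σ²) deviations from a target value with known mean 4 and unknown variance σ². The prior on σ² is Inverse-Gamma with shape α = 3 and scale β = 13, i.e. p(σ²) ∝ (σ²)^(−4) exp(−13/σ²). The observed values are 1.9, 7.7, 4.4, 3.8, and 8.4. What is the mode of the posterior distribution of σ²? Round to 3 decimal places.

Sum of squared deviations about the known mean: SS = (1.9−4)² + (7.7−4)² + (4.4−4)² + (3.8−4)² + (8.4−4)² = 37.66.
The Normal likelihood contributes (σ²)^(−n/2) exp(−SS/(2σ²)), so the posterior is Inverse-Gamma(α + n/2, β + SS/2) = Inverse-Gamma(5.5, 31.83).
The mode of Inverse-Gamma(a, b) is b/(a+1) = 31.83/6.5 ≈ 4.897.

σ̂²_MAP = 4.897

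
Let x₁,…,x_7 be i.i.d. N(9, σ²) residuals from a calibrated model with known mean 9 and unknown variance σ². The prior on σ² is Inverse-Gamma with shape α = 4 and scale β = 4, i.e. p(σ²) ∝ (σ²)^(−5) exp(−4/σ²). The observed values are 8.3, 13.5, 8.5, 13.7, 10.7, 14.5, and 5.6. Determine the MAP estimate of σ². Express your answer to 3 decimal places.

σ̂²_MAP = 5.634

Sum of squared deviations about the known mean: SS = (8.3−9)² + (13.5−9)² + (8.5−9)² + (13.7−9)² + (10.7−9)² + (14.5−9)² + (5.6−9)² = 87.78.
The Normal likelihood contributes (σ²)^(−n/2) exp(−SS/(2σ²)), so the posterior is Inverse-Gamma(α + n/2, β + SS/2) = Inverse-Gamma(7.5, 47.89).
The mode of Inverse-Gamma(a, b) is b/(a+1) = 47.89/8.5 ≈ 5.634.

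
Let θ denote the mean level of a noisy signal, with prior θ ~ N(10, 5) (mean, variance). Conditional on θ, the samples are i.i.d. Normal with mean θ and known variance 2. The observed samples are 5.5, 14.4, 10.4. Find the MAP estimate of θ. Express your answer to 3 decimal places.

θ̂_MAP = 10.088

n = 3; x̄ = (5.5 + 14.4 + 10.4)/3 = 30.3/3 = 10.1.
For a Normal prior and Normal likelihood with known variance, the posterior is Normal; its mode equals its mean, the precision-weighted average.
Prior precision 1/σ₀² = 1/5 = 0.2; data precision n/σ² = 3/2 = 1.5.
θ̂ = (0.2·10 + 1.5·10.1) / (0.2 + 1.5) = 17.15/1.7 = 343/34 ≈ 10.088.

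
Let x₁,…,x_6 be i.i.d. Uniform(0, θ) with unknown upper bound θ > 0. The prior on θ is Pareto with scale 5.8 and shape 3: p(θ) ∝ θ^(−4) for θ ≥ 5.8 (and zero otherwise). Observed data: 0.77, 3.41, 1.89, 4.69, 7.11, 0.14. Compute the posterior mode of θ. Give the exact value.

The Uniform(0, θ) likelihood is θ^(−n) for θ ≥ max(xᵢ), zero otherwise. Here max(xᵢ) = 7.11.
Posterior ∝ θ^(−4) · θ^(−6) = θ^(−10) on θ ≥ max(5.8, 7.11) = 7.11.
This density is strictly decreasing in θ, so the posterior mode lies at the lower boundary of the support.

θ̂_MAP = 7.11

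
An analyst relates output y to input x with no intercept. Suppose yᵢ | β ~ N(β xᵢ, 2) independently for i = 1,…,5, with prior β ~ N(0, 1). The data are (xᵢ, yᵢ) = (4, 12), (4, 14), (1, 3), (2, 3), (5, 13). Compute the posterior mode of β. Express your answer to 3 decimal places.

log p(β | y) = −Σ(yᵢ − βxᵢ)²/(2·2) − β²/(2·1) + const.
Setting the derivative to zero: Σxᵢ(yᵢ − βxᵢ)/2 − β/1 = 0, so β = Σxᵢyᵢ / (Σxᵢ² + σ²/τ²).
Σxᵢyᵢ = 4·12 + 4·14 + 1·3 + 2·3 + 5·13 = 178; Σxᵢ² = 62; σ²/τ² = 2.
β̂_MAP = 178 / (62 + 2) = 178/64 ≈ 2.781.

β̂_MAP = 2.781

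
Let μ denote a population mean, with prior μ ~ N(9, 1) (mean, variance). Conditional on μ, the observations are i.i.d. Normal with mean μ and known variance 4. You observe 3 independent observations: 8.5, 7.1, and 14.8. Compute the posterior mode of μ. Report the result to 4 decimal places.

μ̂_MAP = 9.4857

n = 3; x̄ = (8.5 + 7.1 + 14.8)/3 = 30.4/3 = 152/15 ≈ 10.1333.
For a Normal prior and Normal likelihood with known variance, the posterior is Normal; its mode equals its mean, the precision-weighted average.
Prior precision 1/σ₀² = 1/1 = 1; data precision n/σ² = 3/4 = 0.75.
μ̂ = (1·9 + 0.75·(152/15)) / (1 + 0.75) = 16.6/1.75 = 332/35 ≈ 9.4857.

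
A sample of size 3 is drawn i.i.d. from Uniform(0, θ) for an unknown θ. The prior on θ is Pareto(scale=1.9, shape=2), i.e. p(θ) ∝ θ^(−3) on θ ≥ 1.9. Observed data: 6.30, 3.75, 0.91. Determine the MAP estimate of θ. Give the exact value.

The Uniform(0, θ) likelihood is θ^(−n) for θ ≥ max(xᵢ), zero otherwise. Here max(xᵢ) = 6.30.
Posterior ∝ θ^(−3) · θ^(−3) = θ^(−6) on θ ≥ max(1.9, 6.30) = 6.30.
This density is strictly decreasing in θ, so the posterior mode lies at the lower boundary of the support.

θ̂_MAP = 6.30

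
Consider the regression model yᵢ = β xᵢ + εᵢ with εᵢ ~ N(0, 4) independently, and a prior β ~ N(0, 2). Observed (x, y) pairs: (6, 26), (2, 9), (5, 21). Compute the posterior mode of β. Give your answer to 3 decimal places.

β̂_MAP = 4.164

log p(β | y) = −Σ(yᵢ − βxᵢ)²/(2·4) − β²/(2·2) + const.
Setting the derivative to zero: Σxᵢ(yᵢ − βxᵢ)/4 − β/2 = 0, so β = Σxᵢyᵢ / (Σxᵢ² + σ²/τ²).
Σxᵢyᵢ = 6·26 + 2·9 + 5·21 = 279; Σxᵢ² = 65; σ²/τ² = 2.
β̂_MAP = 279 / (65 + 2) = 279/67 ≈ 4.164.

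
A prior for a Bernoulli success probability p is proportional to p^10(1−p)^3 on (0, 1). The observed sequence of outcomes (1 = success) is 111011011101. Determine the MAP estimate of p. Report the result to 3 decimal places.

The prior density ∝ p^10(1−p)^3 is the kernel of Beta(11, 4).
Data: 9 successes in 12 trials (from the sequence). The binomial likelihood contributes p^9(1−p)^3, so the posterior is Beta(11+9, 4+3) = Beta(20, 7).
For Beta(a, b) with a, b > 1 the mode is (a−1)/(a+b−2) = 19/25 ≈ 0.760.

p̂_MAP = 0.760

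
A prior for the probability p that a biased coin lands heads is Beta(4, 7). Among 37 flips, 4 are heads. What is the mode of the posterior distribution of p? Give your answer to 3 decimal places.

Prior: Beta(4, 7).
Data: 4 successes in 37 trials. The binomial likelihood contributes p^4(1−p)^33, so the posterior is Beta(4+4, 7+33) = Beta(8, 40).
For Beta(a, b) with a, b > 1 the mode is (a−1)/(a+b−2) = 7/46 ≈ 0.152.

p̂_MAP = 0.152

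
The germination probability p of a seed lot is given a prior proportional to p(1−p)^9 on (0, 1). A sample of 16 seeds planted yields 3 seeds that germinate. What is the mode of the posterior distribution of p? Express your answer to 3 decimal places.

The prior density ∝ p(1−p)^9 is the kernel of Beta(2, 10).
Data: 3 successes in 16 trials. The binomial likelihood contributes p^3(1−p)^13, so the posterior is Beta(2+3, 10+13) = Beta(5, 23).
For Beta(a, b) with a, b > 1 the mode is (a−1)/(a+b−2) = 4/26 ≈ 0.154.

p̂_MAP = 0.154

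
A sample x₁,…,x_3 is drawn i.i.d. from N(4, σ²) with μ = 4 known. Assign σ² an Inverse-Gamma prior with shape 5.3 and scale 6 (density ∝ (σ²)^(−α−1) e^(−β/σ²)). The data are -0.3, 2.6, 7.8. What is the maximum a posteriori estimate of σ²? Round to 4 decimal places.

σ̂²_MAP = 3.0058

Sum of squared deviations about the known mean: SS = (-0.3−4)² + (2.6−4)² + (7.8−4)² = 34.89.
The Normal likelihood contributes (σ²)^(−n/2) exp(−SS/(2σ²)), so the posterior is Inverse-Gamma(α + n/2, β + SS/2) = Inverse-Gamma(6.8, 23.445).
The mode of Inverse-Gamma(a, b) is b/(a+1) = 23.445/7.8 ≈ 3.0058.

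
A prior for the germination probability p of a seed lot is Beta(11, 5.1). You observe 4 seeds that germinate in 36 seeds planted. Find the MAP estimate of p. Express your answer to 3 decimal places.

p̂_MAP = 0.279

Prior: Beta(11, 5.1).
Data: 4 successes in 36 trials. The binomial likelihood contributes p^4(1−p)^32, so the posterior is Beta(11+4, 5.1+32) = Beta(15, 37.1).
For Beta(a, b) with a, b > 1 the mode is (a−1)/(a+b−2) = 14/50.1 ≈ 0.279.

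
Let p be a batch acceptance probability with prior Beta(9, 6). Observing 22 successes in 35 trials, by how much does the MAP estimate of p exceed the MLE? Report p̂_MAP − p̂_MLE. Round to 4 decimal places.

MAP − MLE = -0.0036

Posterior is Beta(31, 19); MAP = (31−1)/(50−2) = 30/48 ≈ 0.62500.
MLE ignores the prior: p̂_MLE = k/n = 22/35 ≈ 0.62857.
Difference = 30/48 − 22/35 = -1/280 ≈ -0.0036.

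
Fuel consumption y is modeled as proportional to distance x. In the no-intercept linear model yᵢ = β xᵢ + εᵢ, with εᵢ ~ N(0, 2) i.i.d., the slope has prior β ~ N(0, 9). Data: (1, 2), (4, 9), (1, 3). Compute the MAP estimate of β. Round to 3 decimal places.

β̂_MAP = 2.250

log p(β | y) = −Σ(yᵢ − βxᵢ)²/(2·2) − β²/(2·9) + const.
Setting the derivative to zero: Σxᵢ(yᵢ − βxᵢ)/2 − β/9 = 0, so β = Σxᵢyᵢ / (Σxᵢ² + σ²/τ²).
Σxᵢyᵢ = 1·2 + 4·9 + 1·3 = 41; Σxᵢ² = 18; σ²/τ² = 2/9.
β̂_MAP = 41 / (18 + 2/9) = 41/(164/9) = 9/4 ≈ 2.250.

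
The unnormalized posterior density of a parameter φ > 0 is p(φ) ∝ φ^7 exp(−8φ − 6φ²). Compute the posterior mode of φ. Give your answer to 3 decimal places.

φ̂_MAP = 0.500

ℓ'(φ) = 7/φ − 8 − 12φ. Setting this to zero and multiplying by φ: 12φ² + 8φ − 7 = 0.
φ = (−8 + √(8² + 4·12·7)) / (2·12) = (−8 + √400) / 24 = (−8 + 20)/24 = 1/2.
ℓ''(φ) = −7/φ² − 12 < 0, confirming a maximum.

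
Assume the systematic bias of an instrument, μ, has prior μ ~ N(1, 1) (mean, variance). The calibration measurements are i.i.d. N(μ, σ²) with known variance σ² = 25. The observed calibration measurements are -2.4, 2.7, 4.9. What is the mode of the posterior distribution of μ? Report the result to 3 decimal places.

n = 3; x̄ = ((-2.4) + 2.7 + 4.9)/3 = 5.2/3 = 26/15 ≈ 1.7333.
For a Normal prior and Normal likelihood with known variance, the posterior is Normal; its mode equals its mean, the precision-weighted average.
Prior precision 1/σ₀² = 1/1 = 1; data precision n/σ² = 3/25 = 0.12.
μ̂ = (1·1 + 0.12·(26/15)) / (1 + 0.12) = 1.208/1.12 = 151/140 ≈ 1.079.

μ̂_MAP = 1.079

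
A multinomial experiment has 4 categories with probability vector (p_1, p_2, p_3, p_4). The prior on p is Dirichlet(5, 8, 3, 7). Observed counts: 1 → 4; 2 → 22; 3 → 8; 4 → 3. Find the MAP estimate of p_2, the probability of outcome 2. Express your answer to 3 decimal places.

MAP estimate: 0.518

The posterior is Dirichlet(αᵢ + nᵢ) = Dirichlet(9, 30, 11, 10).
For a Dirichlet(a₁,…,a_K) with all aᵢ > 1, the mode has j-th component (aⱼ − 1)/(Σaᵢ − K).
Here Σaᵢ = 60 and K = 4, so p_2 = (30 − 1)/(60 − 4) = 29/56 ≈ 0.518.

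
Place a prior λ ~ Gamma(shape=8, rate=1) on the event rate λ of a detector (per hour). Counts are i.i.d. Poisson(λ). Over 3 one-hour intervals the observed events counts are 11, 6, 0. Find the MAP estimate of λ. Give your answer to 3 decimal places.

λ̂_MAP = 6.000

Σxᵢ = 11+6+0 = 17, with n = 3.
Posterior ∝ λ^7e^(−1λ) · λ^17e^(−3λ) = λ^24e^(−4λ), i.e. Gamma(shape=25, rate=4).
The mode of a Gamma(a, b) with a ≥ 1 (shape–rate) is (a−1)/b = 24/4 ≈ 6.000.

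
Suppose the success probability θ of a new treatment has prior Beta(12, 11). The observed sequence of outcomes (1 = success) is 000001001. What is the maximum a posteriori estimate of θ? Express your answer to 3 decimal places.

Prior: Beta(12, 11).
Data: 2 successes in 9 trials (from the sequence). The binomial likelihood contributes θ^2(1−θ)^7, so the posterior is Beta(12+2, 11+7) = Beta(14, 18).
For Beta(a, b) with a, b > 1 the mode is (a−1)/(a+b−2) = 13/30 ≈ 0.433.

θ̂_MAP = 0.433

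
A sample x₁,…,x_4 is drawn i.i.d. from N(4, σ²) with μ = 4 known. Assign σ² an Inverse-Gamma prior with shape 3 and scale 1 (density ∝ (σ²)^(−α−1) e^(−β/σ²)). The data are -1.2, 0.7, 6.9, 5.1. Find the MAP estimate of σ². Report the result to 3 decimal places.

Sum of squared deviations about the known mean: SS = (-1.2−4)² + (0.7−4)² + (6.9−4)² + (5.1−4)² = 47.55.
The Normal likelihood contributes (σ²)^(−n/2) exp(−SS/(2σ²)), so the posterior is Inverse-Gamma(α + n/2, β + SS/2) = Inverse-Gamma(5, 24.775).
The mode of Inverse-Gamma(a, b) is b/(a+1) = 24.775/6 ≈ 4.129.

σ̂²_MAP = 4.129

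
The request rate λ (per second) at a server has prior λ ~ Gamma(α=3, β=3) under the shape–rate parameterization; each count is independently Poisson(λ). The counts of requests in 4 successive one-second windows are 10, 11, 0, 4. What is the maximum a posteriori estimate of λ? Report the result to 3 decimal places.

λ̂_MAP = 3.857

Σxᵢ = 10+11+0+4 = 25, with n = 4.
Posterior ∝ λ^2e^(−3λ) · λ^25e^(−4λ) = λ^27e^(−7λ), i.e. Gamma(shape=28, rate=7).
The mode of a Gamma(a, b) with a ≥ 1 (shape–rate) is (a−1)/b = 27/7 ≈ 3.857.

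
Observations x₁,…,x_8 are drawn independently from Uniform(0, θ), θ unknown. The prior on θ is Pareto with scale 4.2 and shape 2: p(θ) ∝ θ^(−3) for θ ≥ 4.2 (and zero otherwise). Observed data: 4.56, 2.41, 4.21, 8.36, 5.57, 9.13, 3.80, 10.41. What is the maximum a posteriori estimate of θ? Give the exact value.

θ̂_MAP = 10.41

The Uniform(0, θ) likelihood is θ^(−n) for θ ≥ max(xᵢ), zero otherwise. Here max(xᵢ) = 10.41.
Posterior ∝ θ^(−3) · θ^(−8) = θ^(−11) on θ ≥ max(4.2, 10.41) = 10.41.
This density is strictly decreasing in θ, so the posterior mode lies at the lower boundary of the support.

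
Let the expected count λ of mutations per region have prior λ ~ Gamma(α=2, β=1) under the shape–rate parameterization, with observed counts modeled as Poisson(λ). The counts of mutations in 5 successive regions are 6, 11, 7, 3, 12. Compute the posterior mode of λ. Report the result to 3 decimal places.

λ̂_MAP = 6.667

Σxᵢ = 6+11+7+3+12 = 39, with n = 5.
Posterior ∝ λe^(−1λ) · λ^39e^(−5λ) = λ^40e^(−6λ), i.e. Gamma(shape=41, rate=6).
The mode of a Gamma(a, b) with a ≥ 1 (shape–rate) is (a−1)/b = 40/6 ≈ 6.667.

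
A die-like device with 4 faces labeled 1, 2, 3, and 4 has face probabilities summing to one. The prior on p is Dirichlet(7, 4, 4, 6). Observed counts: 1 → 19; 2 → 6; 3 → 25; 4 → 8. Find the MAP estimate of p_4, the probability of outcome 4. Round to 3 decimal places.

The posterior is Dirichlet(αᵢ + nᵢ) = Dirichlet(26, 10, 29, 14).
For a Dirichlet(a₁,…,a_K) with all aᵢ > 1, the mode has j-th component (aⱼ − 1)/(Σaᵢ − K).
Here Σaᵢ = 79 and K = 4, so p_4 = (14 − 1)/(79 − 4) = 13/75 ≈ 0.173.

MAP estimate: 0.173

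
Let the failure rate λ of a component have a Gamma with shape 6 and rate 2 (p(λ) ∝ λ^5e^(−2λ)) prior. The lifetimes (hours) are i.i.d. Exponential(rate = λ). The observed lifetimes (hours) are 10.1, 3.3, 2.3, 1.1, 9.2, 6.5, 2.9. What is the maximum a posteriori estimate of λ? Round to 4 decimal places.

λ̂_MAP = 0.3209

The Exponential(rate=λ) likelihood is ∝ λ^n e^(−λΣtᵢ). Here n = 7 and Σtᵢ = 10.1 + 3.3 + 2.3 + 1.1 + 9.2 + 6.5 + 2.9 = 35.4.
Posterior ∝ λ^5e^(−2λ) · λ^7e^(−35.4λ) = λ^12e^(−37.4λ), i.e. Gamma(13, 37.4).
Mode = (a−1)/b = 12/37.4 ≈ 0.3209.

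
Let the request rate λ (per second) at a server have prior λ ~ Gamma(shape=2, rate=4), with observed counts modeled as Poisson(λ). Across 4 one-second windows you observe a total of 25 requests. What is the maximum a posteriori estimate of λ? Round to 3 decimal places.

Σxᵢ = 25, n = 4.
Posterior ∝ λe^(−4λ) · λ^25e^(−4λ) = λ^26e^(−8λ), i.e. Gamma(shape=27, rate=8).
The mode of a Gamma(a, b) with a ≥ 1 (shape–rate) is (a−1)/b = 26/8 ≈ 3.250.

λ̂_MAP = 3.250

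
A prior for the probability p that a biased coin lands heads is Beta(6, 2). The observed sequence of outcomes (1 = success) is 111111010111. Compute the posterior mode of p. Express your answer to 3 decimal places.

Prior: Beta(6, 2).
Data: 10 successes in 12 trials (from the sequence). The binomial likelihood contributes p^10(1−p)^2, so the posterior is Beta(6+10, 2+2) = Beta(16, 4).
For Beta(a, b) with a, b > 1 the mode is (a−1)/(a+b−2) = 15/18 ≈ 0.833.

p̂_MAP = 0.833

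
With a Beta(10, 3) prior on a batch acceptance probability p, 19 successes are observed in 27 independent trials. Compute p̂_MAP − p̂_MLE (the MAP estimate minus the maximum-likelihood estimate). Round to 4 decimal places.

Posterior is Beta(29, 11); MAP = (29−1)/(40−2) = 28/38 ≈ 0.73684.
MLE ignores the prior: p̂_MLE = k/n = 19/27 ≈ 0.70370.
Difference = 28/38 − 19/27 = 17/513 ≈ 0.0331.

MAP − MLE = 0.0331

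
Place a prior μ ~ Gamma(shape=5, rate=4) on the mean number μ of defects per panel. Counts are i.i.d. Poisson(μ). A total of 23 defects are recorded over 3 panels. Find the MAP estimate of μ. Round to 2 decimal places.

Σxᵢ = 23, n = 3.
Posterior ∝ μ^4e^(−4μ) · μ^23e^(−3μ) = μ^27e^(−7μ), i.e. Gamma(shape=28, rate=7).
The mode of a Gamma(a, b) with a ≥ 1 (shape–rate) is (a−1)/b = 27/7 ≈ 3.86.

μ̂_MAP = 3.86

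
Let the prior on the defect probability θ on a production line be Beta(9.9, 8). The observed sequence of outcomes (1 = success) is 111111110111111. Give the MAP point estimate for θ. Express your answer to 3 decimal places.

θ̂_MAP = 0.741

Prior: Beta(9.9, 8).
Data: 14 successes in 15 trials (from the sequence). The binomial likelihood contributes θ^14(1−θ)^1, so the posterior is Beta(9.9+14, 8+1) = Beta(23.9, 9).
For Beta(a, b) with a, b > 1 the mode is (a−1)/(a+b−2) = 22.9/30.9 ≈ 0.741.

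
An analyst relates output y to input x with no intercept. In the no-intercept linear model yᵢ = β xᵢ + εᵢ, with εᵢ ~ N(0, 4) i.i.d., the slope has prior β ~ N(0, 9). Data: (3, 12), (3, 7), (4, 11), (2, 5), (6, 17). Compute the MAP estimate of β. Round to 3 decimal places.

log p(β | y) = −Σ(yᵢ − βxᵢ)²/(2·4) − β²/(2·9) + const.
Setting the derivative to zero: Σxᵢ(yᵢ − βxᵢ)/4 − β/9 = 0, so β = Σxᵢyᵢ / (Σxᵢ² + σ²/τ²).
Σxᵢyᵢ = 3·12 + 3·7 + 4·11 + 2·5 + 6·17 = 213; Σxᵢ² = 74; σ²/τ² = 4/9.
β̂_MAP = 213 / (74 + 4/9) = 213/(670/9) = 1917/670 ≈ 2.861.

β̂_MAP = 2.861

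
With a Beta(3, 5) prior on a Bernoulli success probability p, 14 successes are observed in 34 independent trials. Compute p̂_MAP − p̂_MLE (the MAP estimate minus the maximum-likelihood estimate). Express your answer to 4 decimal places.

MAP − MLE = -0.0118

Posterior is Beta(17, 25); MAP = (17−1)/(42−2) = 16/40 ≈ 0.40000.
MLE ignores the prior: p̂_MLE = k/n = 14/34 ≈ 0.41176.
Difference = 16/40 − 14/34 = -1/85 ≈ -0.0118.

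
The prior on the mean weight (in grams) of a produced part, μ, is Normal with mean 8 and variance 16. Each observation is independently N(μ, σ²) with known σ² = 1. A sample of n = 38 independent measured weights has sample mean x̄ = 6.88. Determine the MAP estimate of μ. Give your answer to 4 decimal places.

μ̂_MAP = 6.8818

n = 38, x̄ = 6.88.
For a Normal prior and Normal likelihood with known variance, the posterior is Normal; its mode equals its mean, the precision-weighted average.
Prior precision 1/σ₀² = 1/16 = 0.0625; data precision n/σ² = 38/1 = 38.
μ̂ = (0.0625·8 + 38·6.88) / (0.0625 + 38) = 261.94/38.0625 = 14968/2175 ≈ 6.8818.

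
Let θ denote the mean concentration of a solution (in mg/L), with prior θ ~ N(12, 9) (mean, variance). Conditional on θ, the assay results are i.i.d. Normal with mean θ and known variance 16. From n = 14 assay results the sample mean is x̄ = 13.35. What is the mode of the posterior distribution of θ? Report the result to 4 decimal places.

n = 14, x̄ = 13.35.
For a Normal prior and Normal likelihood with known variance, the posterior is Normal; its mode equals its mean, the precision-weighted average.
Prior precision 1/σ₀² = 1/9; data precision n/σ² = 14/16 = 0.875.
θ̂ = ((1/9)·12 + 0.875·13.35) / (1/9 + 0.875) = (6247/480)/(71/72) = 18741/1420 ≈ 13.1979.

θ̂_MAP = 13.1979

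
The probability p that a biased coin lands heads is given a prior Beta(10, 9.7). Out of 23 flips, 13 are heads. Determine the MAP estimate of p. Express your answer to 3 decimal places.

Prior: Beta(10, 9.7).
Data: 13 successes in 23 trials. The binomial likelihood contributes p^13(1−p)^10, so the posterior is Beta(10+13, 9.7+10) = Beta(23, 19.7).
For Beta(a, b) with a, b > 1 the mode is (a−1)/(a+b−2) = 22/40.7 ≈ 0.541.

p̂_MAP = 0.541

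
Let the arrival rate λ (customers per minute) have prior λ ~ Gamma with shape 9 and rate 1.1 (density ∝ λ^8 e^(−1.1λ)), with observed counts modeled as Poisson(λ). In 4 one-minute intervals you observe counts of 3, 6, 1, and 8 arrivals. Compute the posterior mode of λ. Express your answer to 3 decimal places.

λ̂_MAP = 5.098

Σxᵢ = 3+6+1+8 = 18, with n = 4.
Posterior ∝ λ^8e^(−1.1λ) · λ^18e^(−4λ) = λ^26e^(−5.1λ), i.e. Gamma(shape=27, rate=5.1).
The mode of a Gamma(a, b) with a ≥ 1 (shape–rate) is (a−1)/b = 26/5.1 ≈ 5.098.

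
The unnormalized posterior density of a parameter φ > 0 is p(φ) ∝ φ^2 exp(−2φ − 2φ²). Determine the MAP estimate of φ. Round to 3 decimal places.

ℓ'(φ) = 2/φ − 2 − 4φ. Setting this to zero and multiplying by φ: 4φ² + 2φ − 2 = 0.
φ = (−2 + √(2² + 4·4·2)) / (2·4) = (−2 + √36) / 8 = (−2 + 6)/8 = 1/2.
ℓ''(φ) = −2/φ² − 4 < 0, confirming a maximum.

φ̂_MAP = 0.500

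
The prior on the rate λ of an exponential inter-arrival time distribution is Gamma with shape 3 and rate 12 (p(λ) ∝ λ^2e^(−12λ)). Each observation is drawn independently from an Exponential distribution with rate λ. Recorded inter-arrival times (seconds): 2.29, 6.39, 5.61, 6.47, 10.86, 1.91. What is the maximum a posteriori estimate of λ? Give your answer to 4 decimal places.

The Exponential(rate=λ) likelihood is ∝ λ^n e^(−λΣtᵢ). Here n = 6 and Σtᵢ = 2.29 + 6.39 + 5.61 + 6.47 + 10.86 + 1.91 = 33.53.
Posterior ∝ λ^2e^(−12λ) · λ^6e^(−33.53λ) = λ^8e^(−45.53λ), i.e. Gamma(9, 45.53).
Mode = (a−1)/b = 8/45.53 ≈ 0.1757.

λ̂_MAP = 0.1757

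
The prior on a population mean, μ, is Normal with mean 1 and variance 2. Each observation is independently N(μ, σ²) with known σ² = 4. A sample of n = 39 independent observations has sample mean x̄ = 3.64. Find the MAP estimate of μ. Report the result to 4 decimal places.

n = 39, x̄ = 3.64.
For a Normal prior and Normal likelihood with known variance, the posterior is Normal; its mode equals its mean, the precision-weighted average.
Prior precision 1/σ₀² = 1/2 = 0.5; data precision n/σ² = 39/4 = 9.75.
μ̂ = (0.5·1 + 9.75·3.64) / (0.5 + 9.75) = 35.99/10.25 = 3599/1025 ≈ 3.5112.

μ̂_MAP = 3.5112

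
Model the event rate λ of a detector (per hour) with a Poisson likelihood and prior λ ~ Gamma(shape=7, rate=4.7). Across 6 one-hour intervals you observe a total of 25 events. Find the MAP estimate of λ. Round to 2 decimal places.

λ̂_MAP = 2.90

Σxᵢ = 25, n = 6.
Posterior ∝ λ^6e^(−4.7λ) · λ^25e^(−6λ) = λ^31e^(−10.7λ), i.e. Gamma(shape=32, rate=10.7).
The mode of a Gamma(a, b) with a ≥ 1 (shape–rate) is (a−1)/b = 31/10.7 ≈ 2.90.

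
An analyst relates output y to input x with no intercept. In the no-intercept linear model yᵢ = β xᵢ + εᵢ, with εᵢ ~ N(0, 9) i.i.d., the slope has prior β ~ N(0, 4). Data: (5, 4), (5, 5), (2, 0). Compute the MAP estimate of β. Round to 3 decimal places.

log p(β | y) = −Σ(yᵢ − βxᵢ)²/(2·9) − β²/(2·4) + const.
Setting the derivative to zero: Σxᵢ(yᵢ − βxᵢ)/9 − β/4 = 0, so β = Σxᵢyᵢ / (Σxᵢ² + σ²/τ²).
Σxᵢyᵢ = 5·4 + 5·5 + 2·0 = 45; Σxᵢ² = 54; σ²/τ² = 2.25.
β̂_MAP = 45 / (54 + 2.25) = 45/56.25 ≈ 0.800.

β̂_MAP = 0.800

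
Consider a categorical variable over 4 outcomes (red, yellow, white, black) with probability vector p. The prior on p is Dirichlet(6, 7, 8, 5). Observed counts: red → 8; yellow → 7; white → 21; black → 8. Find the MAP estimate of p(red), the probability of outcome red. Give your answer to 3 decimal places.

The posterior is Dirichlet(αᵢ + nᵢ) = Dirichlet(14, 14, 29, 13).
For a Dirichlet(a₁,…,a_K) with all aᵢ > 1, the mode has j-th component (aⱼ − 1)/(Σaᵢ − K).
Here Σaᵢ = 70 and K = 4, so p(red) = (14 − 1)/(70 − 4) = 13/66 ≈ 0.197.

MAP estimate of p(red) = 0.197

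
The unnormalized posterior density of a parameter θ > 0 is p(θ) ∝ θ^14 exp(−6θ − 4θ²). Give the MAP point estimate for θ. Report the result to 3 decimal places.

θ̂_MAP = 1.000

ℓ'(θ) = 14/θ − 6 − 8θ. Setting this to zero and multiplying by θ: 8θ² + 6θ − 14 = 0.
θ = (−6 + √(6² + 4·8·14)) / (2·8) = (−6 + √484) / 16 = (−6 + 22)/16 = 1.
ℓ''(θ) = −14/θ² − 8 < 0, confirming a maximum.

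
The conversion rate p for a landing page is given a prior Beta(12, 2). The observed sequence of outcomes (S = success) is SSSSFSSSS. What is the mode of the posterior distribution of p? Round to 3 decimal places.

Prior: Beta(12, 2).
Data: 8 successes in 9 trials (from the sequence). The binomial likelihood contributes p^8(1−p)^1, so the posterior is Beta(12+8, 2+1) = Beta(20, 3).
For Beta(a, b) with a, b > 1 the mode is (a−1)/(a+b−2) = 19/21 ≈ 0.905.

p̂_MAP = 0.905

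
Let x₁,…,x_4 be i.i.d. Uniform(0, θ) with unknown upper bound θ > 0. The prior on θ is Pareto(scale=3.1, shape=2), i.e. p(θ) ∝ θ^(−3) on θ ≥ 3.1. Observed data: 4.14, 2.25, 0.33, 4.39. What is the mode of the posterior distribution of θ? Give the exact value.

The Uniform(0, θ) likelihood is θ^(−n) for θ ≥ max(xᵢ), zero otherwise. Here max(xᵢ) = 4.39.
Posterior ∝ θ^(−3) · θ^(−4) = θ^(−7) on θ ≥ max(3.1, 4.39) = 4.39.
This density is strictly decreasing in θ, so the posterior mode lies at the lower boundary of the support.

θ̂_MAP = 4.39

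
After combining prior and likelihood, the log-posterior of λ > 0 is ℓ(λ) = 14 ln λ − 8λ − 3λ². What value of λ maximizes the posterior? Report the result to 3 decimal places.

λ̂_MAP = 1.000

ℓ'(λ) = 14/λ − 8 − 6λ. Setting this to zero and multiplying by λ: 6λ² + 8λ − 14 = 0.
λ = (−8 + √(8² + 4·6·14)) / (2·6) = (−8 + √400) / 12 = (−8 + 20)/12 = 1.
ℓ''(λ) = −14/λ² − 6 < 0, confirming a maximum.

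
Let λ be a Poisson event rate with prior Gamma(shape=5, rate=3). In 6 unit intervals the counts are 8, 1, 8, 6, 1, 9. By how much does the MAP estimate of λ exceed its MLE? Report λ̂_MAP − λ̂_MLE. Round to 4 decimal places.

Σxᵢ = 33. Posterior is Gamma(38, 9); MAP = (38−1)/9 = 37/9 ≈ 4.11111.
MLE = x̄ = 33/6 ≈ 5.50000.
Difference = 37/9 − 33/6 = -25/18 ≈ -1.3889.

MAP − MLE = -1.3889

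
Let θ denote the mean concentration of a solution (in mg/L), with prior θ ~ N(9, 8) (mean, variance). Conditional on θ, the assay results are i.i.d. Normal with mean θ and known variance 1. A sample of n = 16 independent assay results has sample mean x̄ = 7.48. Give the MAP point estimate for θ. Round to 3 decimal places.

n = 16, x̄ = 7.48.
For a Normal prior and Normal likelihood with known variance, the posterior is Normal; its mode equals its mean, the precision-weighted average.
Prior precision 1/σ₀² = 1/8 = 0.125; data precision n/σ² = 16/1 = 16.
θ̂ = (0.125·9 + 16·7.48) / (0.125 + 16) = 120.805/16.125 = 24161/3225 ≈ 7.492.

θ̂_MAP = 7.492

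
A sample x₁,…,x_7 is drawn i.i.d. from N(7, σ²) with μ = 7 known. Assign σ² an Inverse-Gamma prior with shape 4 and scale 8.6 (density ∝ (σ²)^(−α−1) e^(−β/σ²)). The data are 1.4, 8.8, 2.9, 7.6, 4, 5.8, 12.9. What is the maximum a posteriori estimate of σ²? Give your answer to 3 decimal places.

Sum of squared deviations about the known mean: SS = (1.4−7)² + (8.8−7)² + (2.9−7)² + (7.6−7)² + (4−7)² + (5.8−7)² + (12.9−7)² = 97.02.
The Normal likelihood contributes (σ²)^(−n/2) exp(−SS/(2σ²)), so the posterior is Inverse-Gamma(α + n/2, β + SS/2) = Inverse-Gamma(7.5, 57.11).
The mode of Inverse-Gamma(a, b) is b/(a+1) = 57.11/8.5 ≈ 6.719.

σ̂²_MAP = 6.719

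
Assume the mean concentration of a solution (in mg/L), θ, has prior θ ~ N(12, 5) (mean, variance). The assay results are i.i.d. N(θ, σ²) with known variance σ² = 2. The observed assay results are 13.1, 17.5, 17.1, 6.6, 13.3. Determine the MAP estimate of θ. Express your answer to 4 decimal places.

θ̂_MAP = 13.4074

n = 5; x̄ = (13.1 + 17.5 + 17.1 + 6.6 + 13.3)/5 = 67.6/5 = 13.52.
For a Normal prior and Normal likelihood with known variance, the posterior is Normal; its mode equals its mean, the precision-weighted average.
Prior precision 1/σ₀² = 1/5 = 0.2; data precision n/σ² = 5/2 = 2.5.
θ̂ = (0.2·12 + 2.5·13.52) / (0.2 + 2.5) = 36.2/2.7 = 362/27 ≈ 13.4074.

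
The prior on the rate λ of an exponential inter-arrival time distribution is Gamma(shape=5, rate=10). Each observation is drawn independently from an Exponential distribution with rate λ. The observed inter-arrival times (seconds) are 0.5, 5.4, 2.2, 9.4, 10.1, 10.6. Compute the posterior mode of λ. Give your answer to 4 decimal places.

The Exponential(rate=λ) likelihood is ∝ λ^n e^(−λΣtᵢ). Here n = 6 and Σtᵢ = 0.5 + 5.4 + 2.2 + 9.4 + 10.1 + 10.6 = 38.2.
Posterior ∝ λ^4e^(−10λ) · λ^6e^(−38.2λ) = λ^10e^(−48.2λ), i.e. Gamma(11, 48.2).
Mode = (a−1)/b = 10/48.2 ≈ 0.2075.

λ̂_MAP = 0.2075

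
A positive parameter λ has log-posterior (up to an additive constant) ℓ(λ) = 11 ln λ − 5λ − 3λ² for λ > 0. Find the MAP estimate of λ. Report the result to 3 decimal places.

ℓ'(λ) = 11/λ − 5 − 6λ. Setting this to zero and multiplying by λ: 6λ² + 5λ − 11 = 0.
λ = (−5 + √(5² + 4·6·11)) / (2·6) = (−5 + √289) / 12 = (−5 + 17)/12 = 1.
ℓ''(λ) = −11/λ² − 6 < 0, confirming a maximum.

λ̂_MAP = 1.000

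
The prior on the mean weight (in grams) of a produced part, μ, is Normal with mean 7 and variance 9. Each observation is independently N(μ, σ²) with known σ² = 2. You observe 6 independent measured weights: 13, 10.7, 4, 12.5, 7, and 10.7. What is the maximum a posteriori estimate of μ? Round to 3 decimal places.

n = 6; x̄ = (13 + 10.7 + 4 + 12.5 + 7 + 10.7)/6 = 57.9/6 = 9.65.
For a Normal prior and Normal likelihood with known variance, the posterior is Normal; its mode equals its mean, the precision-weighted average.
Prior precision 1/σ₀² = 1/9; data precision n/σ² = 6/2 = 3.
μ̂ = ((1/9)·7 + 3·9.65) / (1/9 + 3) = (5351/180)/(28/9) = 5351/560 ≈ 9.555.

μ̂_MAP = 9.555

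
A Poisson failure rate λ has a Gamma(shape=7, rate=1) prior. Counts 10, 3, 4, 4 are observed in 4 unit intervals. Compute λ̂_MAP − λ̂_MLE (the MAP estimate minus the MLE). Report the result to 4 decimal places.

MAP − MLE = 0.1500

Σxᵢ = 21. Posterior is Gamma(28, 5); MAP = (28−1)/5 = 27/5 ≈ 5.40000.
MLE = x̄ = 21/4 ≈ 5.25000.
Difference = 27/5 − 21/4 = 3/20 ≈ 0.1500.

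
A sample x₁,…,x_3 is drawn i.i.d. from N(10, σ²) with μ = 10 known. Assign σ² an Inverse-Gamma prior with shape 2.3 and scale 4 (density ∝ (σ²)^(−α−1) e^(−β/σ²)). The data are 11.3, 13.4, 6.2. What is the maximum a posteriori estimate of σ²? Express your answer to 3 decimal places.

Sum of squared deviations about the known mean: SS = (11.3−10)² + (13.4−10)² + (6.2−10)² = 27.69.
The Normal likelihood contributes (σ²)^(−n/2) exp(−SS/(2σ²)), so the posterior is Inverse-Gamma(α + n/2, β + SS/2) = Inverse-Gamma(3.8, 17.845).
The mode of Inverse-Gamma(a, b) is b/(a+1) = 17.845/4.8 ≈ 3.718.

σ̂²_MAP = 3.718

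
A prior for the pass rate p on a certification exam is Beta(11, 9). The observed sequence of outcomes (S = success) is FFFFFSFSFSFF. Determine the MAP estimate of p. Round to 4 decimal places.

p̂_MAP = 0.4333

Prior: Beta(11, 9).
Data: 3 successes in 12 trials (from the sequence). The binomial likelihood contributes p^3(1−p)^9, so the posterior is Beta(11+3, 9+9) = Beta(14, 18).
For Beta(a, b) with a, b > 1 the mode is (a−1)/(a+b−2) = 13/30 ≈ 0.4333.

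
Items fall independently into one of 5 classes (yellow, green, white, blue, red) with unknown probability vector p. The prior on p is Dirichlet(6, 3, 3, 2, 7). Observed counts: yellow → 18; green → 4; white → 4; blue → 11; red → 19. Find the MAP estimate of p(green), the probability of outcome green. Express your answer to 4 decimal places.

The posterior is Dirichlet(αᵢ + nᵢ) = Dirichlet(24, 7, 7, 13, 26).
For a Dirichlet(a₁,…,a_K) with all aᵢ > 1, the mode has j-th component (aⱼ − 1)/(Σaᵢ − K).
Here Σaᵢ = 77 and K = 5, so p(green) = (7 − 1)/(77 − 5) = 6/72 ≈ 0.0833.

MAP estimate of p(green) = 0.0833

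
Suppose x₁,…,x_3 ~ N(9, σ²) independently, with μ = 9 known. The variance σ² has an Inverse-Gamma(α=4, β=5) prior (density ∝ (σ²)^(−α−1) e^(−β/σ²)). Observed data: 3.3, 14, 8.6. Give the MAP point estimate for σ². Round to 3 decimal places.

σ̂²_MAP = 5.204

Sum of squared deviations about the known mean: SS = (3.3−9)² + (14−9)² + (8.6−9)² = 57.65.
The Normal likelihood contributes (σ²)^(−n/2) exp(−SS/(2σ²)), so the posterior is Inverse-Gamma(α + n/2, β + SS/2) = Inverse-Gamma(5.5, 33.825).
The mode of Inverse-Gamma(a, b) is b/(a+1) = 33.825/6.5 ≈ 5.204.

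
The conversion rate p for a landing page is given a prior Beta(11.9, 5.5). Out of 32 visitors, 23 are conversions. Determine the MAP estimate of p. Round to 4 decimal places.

p̂_MAP = 0.7152

Prior: Beta(11.9, 5.5).
Data: 23 successes in 32 trials. The binomial likelihood contributes p^23(1−p)^9, so the posterior is Beta(11.9+23, 5.5+9) = Beta(34.9, 14.5).
For Beta(a, b) with a, b > 1 the mode is (a−1)/(a+b−2) = 33.9/47.4 ≈ 0.7152.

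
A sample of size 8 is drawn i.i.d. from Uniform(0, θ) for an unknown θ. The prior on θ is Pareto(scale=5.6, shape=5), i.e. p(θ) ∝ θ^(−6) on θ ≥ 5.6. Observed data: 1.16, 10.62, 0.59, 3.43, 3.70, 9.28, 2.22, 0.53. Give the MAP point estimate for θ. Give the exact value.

The Uniform(0, θ) likelihood is θ^(−n) for θ ≥ max(xᵢ), zero otherwise. Here max(xᵢ) = 10.62.
Posterior ∝ θ^(−6) · θ^(−8) = θ^(−14) on θ ≥ max(5.6, 10.62) = 10.62.
This density is strictly decreasing in θ, so the posterior mode lies at the lower boundary of the support.

θ̂_MAP = 10.62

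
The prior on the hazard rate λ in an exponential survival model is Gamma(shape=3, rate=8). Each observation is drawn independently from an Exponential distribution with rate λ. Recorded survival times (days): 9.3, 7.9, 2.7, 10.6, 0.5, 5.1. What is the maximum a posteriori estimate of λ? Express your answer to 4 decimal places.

The Exponential(rate=λ) likelihood is ∝ λ^n e^(−λΣtᵢ). Here n = 6 and Σtᵢ = 9.3 + 7.9 + 2.7 + 10.6 + 0.5 + 5.1 = 36.1.
Posterior ∝ λ^2e^(−8λ) · λ^6e^(−36.1λ) = λ^8e^(−44.1λ), i.e. Gamma(9, 44.1).
Mode = (a−1)/b = 8/44.1 ≈ 0.1814.

λ̂_MAP = 0.1814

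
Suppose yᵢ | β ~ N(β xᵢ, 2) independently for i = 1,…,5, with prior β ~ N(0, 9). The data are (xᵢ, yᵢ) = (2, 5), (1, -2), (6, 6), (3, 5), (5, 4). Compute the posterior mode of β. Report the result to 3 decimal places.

log p(β | y) = −Σ(yᵢ − βxᵢ)²/(2·2) − β²/(2·9) + const.
Setting the derivative to zero: Σxᵢ(yᵢ − βxᵢ)/2 − β/9 = 0, so β = Σxᵢyᵢ / (Σxᵢ² + σ²/τ²).
Σxᵢyᵢ = 2·5 + 1·(-2) + 6·6 + 3·5 + 5·4 = 79; Σxᵢ² = 75; σ²/τ² = 2/9.
β̂_MAP = 79 / (75 + 2/9) = 79/(677/9) = 711/677 ≈ 1.050.

β̂_MAP = 1.050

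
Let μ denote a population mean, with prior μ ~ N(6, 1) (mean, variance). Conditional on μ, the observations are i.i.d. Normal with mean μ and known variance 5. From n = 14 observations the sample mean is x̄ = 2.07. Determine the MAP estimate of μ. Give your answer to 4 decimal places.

μ̂_MAP = 3.1042

n = 14, x̄ = 2.07.
For a Normal prior and Normal likelihood with known variance, the posterior is Normal; its mode equals its mean, the precision-weighted average.
Prior precision 1/σ₀² = 1/1 = 1; data precision n/σ² = 14/5 = 2.8.
μ̂ = (1·6 + 2.8·2.07) / (1 + 2.8) = 11.796/3.8 = 2949/950 ≈ 3.1042.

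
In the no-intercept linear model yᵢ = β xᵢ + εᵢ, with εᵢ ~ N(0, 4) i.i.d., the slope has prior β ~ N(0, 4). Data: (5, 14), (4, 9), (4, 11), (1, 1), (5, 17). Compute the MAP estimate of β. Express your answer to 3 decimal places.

log p(β | y) = −Σ(yᵢ − βxᵢ)²/(2·4) − β²/(2·4) + const.
Setting the derivative to zero: Σxᵢ(yᵢ − βxᵢ)/4 − β/4 = 0, so β = Σxᵢyᵢ / (Σxᵢ² + σ²/τ²).
Σxᵢyᵢ = 5·14 + 4·9 + 4·11 + 1·1 + 5·17 = 236; Σxᵢ² = 83; σ²/τ² = 1.
β̂_MAP = 236 / (83 + 1) = 236/84 ≈ 2.810.

β̂_MAP = 2.810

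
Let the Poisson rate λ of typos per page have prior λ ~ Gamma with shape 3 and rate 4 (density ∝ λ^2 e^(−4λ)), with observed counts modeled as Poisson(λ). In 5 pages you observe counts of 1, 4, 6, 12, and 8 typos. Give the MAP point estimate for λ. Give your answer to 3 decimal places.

Σxᵢ = 1+4+6+12+8 = 31, with n = 5.
Posterior ∝ λ^2e^(−4λ) · λ^31e^(−5λ) = λ^33e^(−9λ), i.e. Gamma(shape=34, rate=9).
The mode of a Gamma(a, b) with a ≥ 1 (shape–rate) is (a−1)/b = 33/9 ≈ 3.667.

λ̂_MAP = 3.667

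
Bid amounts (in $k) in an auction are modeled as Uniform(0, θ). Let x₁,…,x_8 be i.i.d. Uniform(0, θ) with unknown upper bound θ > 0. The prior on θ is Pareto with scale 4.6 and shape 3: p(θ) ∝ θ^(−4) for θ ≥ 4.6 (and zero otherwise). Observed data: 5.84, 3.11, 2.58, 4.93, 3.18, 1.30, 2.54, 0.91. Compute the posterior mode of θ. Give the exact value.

The Uniform(0, θ) likelihood is θ^(−n) for θ ≥ max(xᵢ), zero otherwise. Here max(xᵢ) = 5.84.
Posterior ∝ θ^(−4) · θ^(−8) = θ^(−12) on θ ≥ max(4.6, 5.84) = 5.84.
This density is strictly decreasing in θ, so the posterior mode lies at the lower boundary of the support.

θ̂_MAP = 5.84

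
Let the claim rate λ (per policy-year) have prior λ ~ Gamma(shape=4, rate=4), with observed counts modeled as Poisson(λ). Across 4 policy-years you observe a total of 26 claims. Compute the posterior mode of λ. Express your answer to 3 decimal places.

Σxᵢ = 26, n = 4.
Posterior ∝ λ^3e^(−4λ) · λ^26e^(−4λ) = λ^29e^(−8λ), i.e. Gamma(shape=30, rate=8).
The mode of a Gamma(a, b) with a ≥ 1 (shape–rate) is (a−1)/b = 29/8 ≈ 3.625.

λ̂_MAP = 3.625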